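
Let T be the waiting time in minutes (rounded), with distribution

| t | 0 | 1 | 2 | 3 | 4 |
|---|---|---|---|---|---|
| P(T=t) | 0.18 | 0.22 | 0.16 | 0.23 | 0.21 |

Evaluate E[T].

E[T] = Σ t·P(T=t)
 = 0·0.18 + 1·0.22 + 2·0.16 + 3·0.23 + 4·0.21
 = 0 + 0.22 + 0.32 + 0.69 + 0.84
 = 2.07

2.07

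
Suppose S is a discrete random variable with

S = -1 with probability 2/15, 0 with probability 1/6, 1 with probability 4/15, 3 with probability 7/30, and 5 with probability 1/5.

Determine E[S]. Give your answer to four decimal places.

E[S] = Σ s·P(S=s)
 = (-1)·2/15 + 0·1/6 + 1·4/15 + 3·7/30 + 5·1/5
 = (-2/15) + 0 + 4/15 + 7/10 + 1
 = 11/6

1.8333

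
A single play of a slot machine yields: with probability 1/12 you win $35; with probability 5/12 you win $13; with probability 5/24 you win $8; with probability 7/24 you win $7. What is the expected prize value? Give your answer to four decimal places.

12.0417

E[payout] = 35·1/12 + 13·5/12 + 8·5/24 + 7·7/24
 = 35/12 + 65/12 + 5/3 + 49/24
 = 289/24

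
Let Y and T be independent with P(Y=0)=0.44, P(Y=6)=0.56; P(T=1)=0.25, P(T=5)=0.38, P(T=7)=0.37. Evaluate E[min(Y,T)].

2.4472

E[min(Y,T)] = Σ_y Σ_t min(y,t) · P(Y=y)P(T=t)
 = 0·0.11 + 0·0.1672 + 0·0.1628 + 1·0.14 + 5·0.2128 + 6·0.2072
 = 0 + 0 + 0 + 0.14 + 1.064 + 1.2432
 = 2.4472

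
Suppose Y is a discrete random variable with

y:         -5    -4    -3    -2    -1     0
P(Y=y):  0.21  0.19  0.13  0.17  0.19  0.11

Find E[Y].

E[Y] = Σ y·P(Y=y)
 = (-5)·0.21 + (-4)·0.19 + (-3)·0.13 + (-2)·0.17 + (-1)·0.19 + 0·0.11
 = (-1.05) + (-0.76) + (-0.39) + (-0.34) + (-0.19) + 0
 = -2.73

-2.73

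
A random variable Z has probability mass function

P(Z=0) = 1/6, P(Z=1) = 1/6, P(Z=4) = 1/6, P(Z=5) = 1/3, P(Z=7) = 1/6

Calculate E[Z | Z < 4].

P(Z < 4) = 1/6 + 1/6 = 1/3.
E[Z | Z < 4] = [0·1/6 + 1·1/6] / (1/3)
 = 1/6 / (1/3)
 = 1/2

0.5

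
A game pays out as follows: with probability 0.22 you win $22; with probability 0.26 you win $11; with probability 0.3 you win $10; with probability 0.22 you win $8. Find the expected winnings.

12.46

E[payout] = 22·0.22 + 11·0.26 + 10·0.3 + 8·0.22
 = 4.84 + 2.86 + 3 + 1.76
 = 12.46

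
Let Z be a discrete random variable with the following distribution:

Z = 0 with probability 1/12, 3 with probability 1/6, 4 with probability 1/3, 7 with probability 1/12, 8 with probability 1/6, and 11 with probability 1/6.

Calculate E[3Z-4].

12.75

E[3Z-4] = Σ (3z-4)·P(Z=z)
 = (-4)·1/12 + 5·1/6 + 8·1/3 + 17·1/12 + 20·1/6 + 29·1/6
 = (-1/3) + 5/6 + 8/3 + 17/12 + 10/3 + 29/6
 = 51/4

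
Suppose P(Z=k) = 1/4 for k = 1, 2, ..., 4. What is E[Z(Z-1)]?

E[Z(Z-1)] = Σ z(z-1)·P(Z=z)
 = 0·1/4 + 2·1/4 + 6·1/4 + 12·1/4
 = 0 + 1/2 + 3/2 + 3
 = 5

5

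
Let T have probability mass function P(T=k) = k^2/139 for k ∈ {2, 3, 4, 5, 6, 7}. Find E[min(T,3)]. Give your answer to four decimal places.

E[min(T,3)] = Σ min(t,3)·P(T=t)
 = 2·4/139 + 3·9/139 + 3·16/139 + 3·25/139 + 3·36/139 + 3·49/139
 = 8/139 + 27/139 + 48/139 + 75/139 + 108/139 + 147/139
 = 413/139

2.9712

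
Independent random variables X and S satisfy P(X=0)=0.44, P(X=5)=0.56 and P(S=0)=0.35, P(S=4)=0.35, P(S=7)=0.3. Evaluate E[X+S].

E[X+S] = Σ_x Σ_s (x+s) · P(X=x)P(S=s)
 = 0·0.154 + 4·0.154 + 7·0.132 + 5·0.196 + 9·0.196 + 12·0.168
 = 0 + 0.616 + 0.924 + 0.98 + 1.764 + 2.016
 = 6.3

6.3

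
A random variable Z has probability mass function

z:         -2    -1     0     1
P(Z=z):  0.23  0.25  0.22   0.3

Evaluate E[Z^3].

-1.79

E[Z^3] = Σ z^3·P(Z=z)
 = (-8)·0.23 + (-1)·0.25 + 0·0.22 + 1·0.3
 = (-1.84) + (-0.25) + 0 + 0.3
 = -1.79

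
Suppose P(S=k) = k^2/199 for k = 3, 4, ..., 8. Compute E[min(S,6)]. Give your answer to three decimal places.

E[min(S,6)] = Σ min(s,6)·P(S=s)
 = 3·9/199 + 4·16/199 + 5·25/199 + 6·36/199 + 6·49/199 + 6·64/199
 = 27/199 + 64/199 + 125/199 + 216/199 + 294/199 + 384/199
 = 1110/199

5.578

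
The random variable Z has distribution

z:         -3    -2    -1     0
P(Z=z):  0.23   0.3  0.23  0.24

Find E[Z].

E[Z] = Σ z·P(Z=z)
 = (-3)·0.23 + (-2)·0.3 + (-1)·0.23 + 0·0.24
 = (-0.69) + (-0.6) + (-0.23) + 0
 = -1.52

-1.52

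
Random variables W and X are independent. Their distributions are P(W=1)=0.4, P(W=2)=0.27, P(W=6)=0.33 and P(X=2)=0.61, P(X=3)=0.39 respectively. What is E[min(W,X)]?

E[min(W,X)] = Σ_w Σ_x min(w,x) · P(W=w)P(X=x)
 = 1·0.244 + 1·0.156 + 2·0.1647 + 2·0.1053 + 2·0.2013 + 3·0.1287
 = 0.244 + 0.156 + 0.3294 + 0.2106 + 0.4026 + 0.3861
 = 1.7287

1.7287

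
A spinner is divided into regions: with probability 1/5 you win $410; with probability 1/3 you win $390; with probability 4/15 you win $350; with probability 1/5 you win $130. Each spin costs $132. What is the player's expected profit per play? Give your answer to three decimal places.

199.333

E[payout] = 410·1/5 + 390·1/3 + 350·4/15 + 130·1/5
 = 82 + 130 + 280/3 + 26
 = 994/3
Net = 994/3 - 132 = 598/3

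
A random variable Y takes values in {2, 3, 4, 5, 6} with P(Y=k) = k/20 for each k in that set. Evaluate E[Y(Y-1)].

17.5

E[Y(Y-1)] = Σ y(y-1)·P(Y=y)
 = 2·1/10 + 6·3/20 + 12·1/5 + 20·1/4 + 30·3/10
 = 1/5 + 9/10 + 12/5 + 5 + 9
 = 35/2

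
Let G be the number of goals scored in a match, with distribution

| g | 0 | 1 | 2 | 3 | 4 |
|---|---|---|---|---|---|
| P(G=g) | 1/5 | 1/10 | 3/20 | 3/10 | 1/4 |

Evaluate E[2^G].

E[2^G] = Σ 2^g·P(G=g)
 = 1·1/5 + 2·1/10 + 4·3/20 + 8·3/10 + 16·1/4
 = 1/5 + 1/5 + 3/5 + 12/5 + 4
 = 37/5

7.4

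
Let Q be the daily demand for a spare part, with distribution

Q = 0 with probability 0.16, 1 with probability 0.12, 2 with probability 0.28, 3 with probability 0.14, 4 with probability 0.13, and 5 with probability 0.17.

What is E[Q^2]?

8.83

E[Q^2] = Σ q^2·P(Q=q)
 = 0·0.16 + 1·0.12 + 4·0.28 + 9·0.14 + 16·0.13 + 25·0.17
 = 0 + 0.12 + 1.12 + 1.26 + 2.08 + 4.25
 = 8.83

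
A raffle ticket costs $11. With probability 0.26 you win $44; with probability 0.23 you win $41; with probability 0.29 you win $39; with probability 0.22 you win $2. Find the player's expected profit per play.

E[payout] = 44·0.26 + 41·0.23 + 39·0.29 + 2·0.22
 = 11.44 + 9.43 + 11.31 + 0.44
 = 32.62
Net = 32.62 - 11 = 21.62

21.62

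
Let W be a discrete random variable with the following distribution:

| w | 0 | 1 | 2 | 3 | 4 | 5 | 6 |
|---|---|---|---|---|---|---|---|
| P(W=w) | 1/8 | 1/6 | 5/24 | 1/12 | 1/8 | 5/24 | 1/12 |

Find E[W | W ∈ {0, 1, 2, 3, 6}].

2

P(W ∈ {0, 1, 2, 3, 6}) = 1/8 + 1/6 + 5/24 + 1/12 + 1/12 = 2/3.
E[W | W ∈ {0, 1, 2, 3, 6}] = [0·1/8 + 1·1/6 + 2·5/24 + 3·1/12 + 6·1/12] / (2/3)
 = 4/3 / (2/3)
 = 2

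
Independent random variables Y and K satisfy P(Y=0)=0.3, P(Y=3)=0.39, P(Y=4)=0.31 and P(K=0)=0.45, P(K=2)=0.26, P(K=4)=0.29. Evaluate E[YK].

4.0488

E[YK] = Σ_y Σ_k yk · P(Y=y)P(K=k)
 = 0·0.135 + 0·0.078 + 0·0.087 + 0·0.1755 + 6·0.1014 + 12·0.1131 + 0·0.1395 + 8·0.0806 + 16·0.0899
 = 0 + 0 + 0 + 0 + 0.6084 + 1.3572 + 0 + 0.6448 + 1.4384
 = 4.0488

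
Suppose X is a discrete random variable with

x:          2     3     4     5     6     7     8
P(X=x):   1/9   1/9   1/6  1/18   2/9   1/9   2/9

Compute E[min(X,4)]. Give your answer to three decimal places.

E[min(X,4)] = Σ min(x,4)·P(X=x)
 = 2·1/9 + 3·1/9 + 4·1/6 + 4·1/18 + 4·2/9 + 4·1/9 + 4·2/9
 = 2/9 + 1/3 + 2/3 + 2/9 + 8/9 + 4/9 + 8/9
 = 11/3

3.667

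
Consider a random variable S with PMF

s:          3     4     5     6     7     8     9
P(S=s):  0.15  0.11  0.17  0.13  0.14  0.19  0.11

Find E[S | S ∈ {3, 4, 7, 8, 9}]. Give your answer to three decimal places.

6.257

P(S ∈ {3, 4, 7, 8, 9}) = 0.15 + 0.11 + 0.14 + 0.19 + 0.11 = 0.7.
E[S | S ∈ {3, 4, 7, 8, 9}] = [3·0.15 + 4·0.11 + 7·0.14 + 8·0.19 + 9·0.11] / 0.7
 = 4.38 / 0.7
 = 219/35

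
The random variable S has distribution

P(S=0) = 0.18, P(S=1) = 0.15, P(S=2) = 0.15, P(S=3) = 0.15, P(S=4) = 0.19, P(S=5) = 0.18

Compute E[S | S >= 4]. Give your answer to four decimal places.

4.4865

P(S >= 4) = 0.19 + 0.18 = 0.37.
E[S | S >= 4] = [4·0.19 + 5·0.18] / 0.37
 = 1.66 / 0.37
 = 166/37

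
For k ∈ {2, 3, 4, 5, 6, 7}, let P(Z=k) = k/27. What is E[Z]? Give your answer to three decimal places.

5.148

E[Z] = Σ z·P(Z=z)
 = 2·2/27 + 3·1/9 + 4·4/27 + 5·5/27 + 6·2/9 + 7·7/27
 = 4/27 + 1/3 + 16/27 + 25/27 + 4/3 + 49/27
 = 139/27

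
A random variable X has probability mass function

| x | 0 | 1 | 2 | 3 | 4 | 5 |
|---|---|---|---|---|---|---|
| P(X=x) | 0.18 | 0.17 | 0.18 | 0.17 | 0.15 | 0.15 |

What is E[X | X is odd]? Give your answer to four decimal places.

P(X is odd) = 0.17 + 0.17 + 0.15 = 0.49.
E[X | X is odd] = [1·0.17 + 3·0.17 + 5·0.15] / 0.49
 = 1.43 / 0.49
 = 143/49

2.9184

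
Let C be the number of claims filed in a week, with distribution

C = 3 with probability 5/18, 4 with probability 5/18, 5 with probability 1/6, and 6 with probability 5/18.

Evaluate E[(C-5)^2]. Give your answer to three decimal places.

E[(C-5)^2] = Σ (c-5)^2·P(C=c)
 = 4·5/18 + 1·5/18 + 0·1/6 + 1·5/18
 = 10/9 + 5/18 + 0 + 5/18
 = 5/3

1.667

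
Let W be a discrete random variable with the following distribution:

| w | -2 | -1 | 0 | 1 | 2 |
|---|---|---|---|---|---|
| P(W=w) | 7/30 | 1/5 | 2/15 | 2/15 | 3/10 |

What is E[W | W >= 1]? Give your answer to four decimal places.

1.6923

P(W >= 1) = 2/15 + 3/10 = 13/30.
E[W | W >= 1] = [1·2/15 + 2·3/10] / (13/30)
 = 11/15 / (13/30)
 = 22/13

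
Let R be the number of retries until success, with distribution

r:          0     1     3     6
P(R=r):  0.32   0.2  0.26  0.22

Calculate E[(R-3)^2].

E[(R-3)^2] = Σ (r-3)^2·P(R=r)
 = 9·0.32 + 4·0.2 + 0·0.26 + 9·0.22
 = 2.88 + 0.8 + 0 + 1.98
 = 5.66

5.66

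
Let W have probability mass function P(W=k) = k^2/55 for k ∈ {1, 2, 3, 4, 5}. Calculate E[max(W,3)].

4.2

E[max(W,3)] = Σ max(w,3)·P(W=w)
 = 3·1/55 + 3·4/55 + 3·9/55 + 4·16/55 + 5·5/11
 = 3/55 + 12/55 + 27/55 + 64/55 + 25/11
 = 21/5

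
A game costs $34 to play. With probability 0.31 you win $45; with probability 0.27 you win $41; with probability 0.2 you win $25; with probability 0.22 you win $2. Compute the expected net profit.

E[payout] = 45·0.31 + 41·0.27 + 25·0.2 + 2·0.22
 = 13.95 + 11.07 + 5 + 0.44
 = 30.46
Net = 30.46 - 34 = -3.54

-3.54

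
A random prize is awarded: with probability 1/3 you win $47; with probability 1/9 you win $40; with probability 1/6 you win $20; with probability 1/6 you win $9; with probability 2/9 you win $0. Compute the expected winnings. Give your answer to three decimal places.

24.944

E[payout] = 47·1/3 + 40·1/9 + 20·1/6 + 9·1/6 + 0·2/9
 = 47/3 + 40/9 + 10/3 + 3/2 + 0
 = 449/18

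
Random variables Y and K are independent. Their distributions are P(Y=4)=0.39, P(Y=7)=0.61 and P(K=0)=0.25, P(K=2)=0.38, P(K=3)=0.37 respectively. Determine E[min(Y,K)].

1.87

E[min(Y,K)] = Σ_y Σ_k min(y,k) · P(Y=y)P(K=k)
 = 0·0.0975 + 2·0.1482 + 3·0.1443 + 0·0.1525 + 2·0.2318 + 3·0.2257
 = 0 + 0.2964 + 0.4329 + 0 + 0.4636 + 0.6771
 = 1.87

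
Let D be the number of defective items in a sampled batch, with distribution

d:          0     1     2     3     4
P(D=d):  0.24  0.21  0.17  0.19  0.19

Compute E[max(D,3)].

3.19

E[max(D,3)] = Σ max(d,3)·P(D=d)
 = 3·0.24 + 3·0.21 + 3·0.17 + 3·0.19 + 4·0.19
 = 0.72 + 0.63 + 0.51 + 0.57 + 0.76
 = 3.19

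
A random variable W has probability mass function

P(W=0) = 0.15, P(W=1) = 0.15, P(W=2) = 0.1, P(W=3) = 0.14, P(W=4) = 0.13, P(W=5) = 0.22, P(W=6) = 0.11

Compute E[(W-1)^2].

8.25

E[(W-1)^2] = Σ (w-1)^2·P(W=w)
 = 1·0.15 + 0·0.15 + 1·0.1 + 4·0.14 + 9·0.13 + 16·0.22 + 25·0.11
 = 0.15 + 0 + 0.1 + 0.56 + 1.17 + 3.52 + 2.75
 = 8.25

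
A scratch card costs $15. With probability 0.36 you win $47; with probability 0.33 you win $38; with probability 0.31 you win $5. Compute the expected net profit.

E[payout] = 47·0.36 + 38·0.33 + 5·0.31
 = 16.92 + 12.54 + 1.55
 = 31.01
Net = 31.01 - 15 = 16.01

16.01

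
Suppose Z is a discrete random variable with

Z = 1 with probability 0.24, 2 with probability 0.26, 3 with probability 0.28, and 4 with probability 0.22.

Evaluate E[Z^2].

E[Z^2] = Σ z^2·P(Z=z)
 = 1·0.24 + 4·0.26 + 9·0.28 + 16·0.22
 = 0.24 + 1.04 + 2.52 + 3.52
 = 7.32

7.32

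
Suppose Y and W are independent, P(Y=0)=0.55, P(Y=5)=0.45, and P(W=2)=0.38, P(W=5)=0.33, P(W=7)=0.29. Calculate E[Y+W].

E[Y+W] = Σ_y Σ_w (y+w) · P(Y=y)P(W=w)
 = 2·0.209 + 5·0.1815 + 7·0.1595 + 7·0.171 + 10·0.1485 + 12·0.1305
 = 0.418 + 0.9075 + 1.1165 + 1.197 + 1.485 + 1.566
 = 6.69

6.69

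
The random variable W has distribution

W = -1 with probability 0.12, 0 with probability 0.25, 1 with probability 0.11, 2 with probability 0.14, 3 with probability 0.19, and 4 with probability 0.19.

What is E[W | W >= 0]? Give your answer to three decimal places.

P(W >= 0) = 0.25 + 0.11 + 0.14 + 0.19 + 0.19 = 0.88.
E[W | W >= 0] = [0·0.25 + 1·0.11 + 2·0.14 + 3·0.19 + 4·0.19] / 0.88
 = 1.72 / 0.88
 = 43/22

1.955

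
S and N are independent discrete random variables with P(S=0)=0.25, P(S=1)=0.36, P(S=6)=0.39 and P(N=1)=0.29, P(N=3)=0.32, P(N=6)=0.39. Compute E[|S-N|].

E[|S-N|] = Σ_s Σ_n |s-n| · P(S=s)P(N=n)
 = 1·0.0725 + 3·0.08 + 6·0.0975 + 0·0.1044 + 2·0.1152 + 5·0.1404 + 5·0.1131 + 3·0.1248 + 0·0.1521
 = 0.0725 + 0.24 + 0.585 + 0 + 0.2304 + 0.702 + 0.5655 + 0.3744 + 0
 = 2.7698

2.7698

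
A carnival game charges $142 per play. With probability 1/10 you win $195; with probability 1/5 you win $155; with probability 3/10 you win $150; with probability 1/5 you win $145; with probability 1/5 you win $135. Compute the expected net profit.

9.5

E[payout] = 195·1/10 + 155·1/5 + 150·3/10 + 145·1/5 + 135·1/5
 = 39/2 + 31 + 45 + 29 + 27
 = 303/2
Net = 303/2 - 142 = 19/2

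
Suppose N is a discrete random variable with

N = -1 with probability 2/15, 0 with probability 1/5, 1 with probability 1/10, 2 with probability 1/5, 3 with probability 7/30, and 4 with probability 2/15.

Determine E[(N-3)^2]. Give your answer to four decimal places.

4.6667

E[(N-3)^2] = Σ (n-3)^2·P(N=n)
 = 16·2/15 + 9·1/5 + 4·1/10 + 1·1/5 + 0·7/30 + 1·2/15
 = 32/15 + 9/5 + 2/5 + 1/5 + 0 + 2/15
 = 14/3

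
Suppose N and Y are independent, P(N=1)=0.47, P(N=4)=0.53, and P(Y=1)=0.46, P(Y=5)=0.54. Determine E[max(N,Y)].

3.8914

E[max(N,Y)] = Σ_n Σ_y max(n,y) · P(N=n)P(Y=y)
 = 1·0.2162 + 5·0.2538 + 4·0.2438 + 5·0.2862
 = 0.2162 + 1.269 + 0.9752 + 1.431
 = 3.8914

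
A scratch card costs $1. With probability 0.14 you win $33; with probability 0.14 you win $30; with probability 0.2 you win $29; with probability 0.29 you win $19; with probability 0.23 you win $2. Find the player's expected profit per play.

E[payout] = 33·0.14 + 30·0.14 + 29·0.2 + 19·0.29 + 2·0.23
 = 4.62 + 4.2 + 5.8 + 5.51 + 0.46
 = 20.59
Net = 20.59 - 1 = 19.59

19.59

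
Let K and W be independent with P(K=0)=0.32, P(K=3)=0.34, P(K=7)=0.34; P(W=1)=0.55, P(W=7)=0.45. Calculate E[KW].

E[KW] = Σ_k Σ_w kw · P(K=k)P(W=w)
 = 0·0.176 + 0·0.144 + 3·0.187 + 21·0.153 + 7·0.187 + 49·0.153
 = 0 + 0 + 0.561 + 3.213 + 1.309 + 7.497
 = 12.58

12.58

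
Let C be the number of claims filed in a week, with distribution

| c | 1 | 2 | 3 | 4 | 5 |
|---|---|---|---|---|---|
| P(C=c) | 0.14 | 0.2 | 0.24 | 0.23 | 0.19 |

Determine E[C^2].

E[C^2] = Σ c^2·P(C=c)
 = 1·0.14 + 4·0.2 + 9·0.24 + 16·0.23 + 25·0.19
 = 0.14 + 0.8 + 2.16 + 3.68 + 4.75
 = 11.53

11.53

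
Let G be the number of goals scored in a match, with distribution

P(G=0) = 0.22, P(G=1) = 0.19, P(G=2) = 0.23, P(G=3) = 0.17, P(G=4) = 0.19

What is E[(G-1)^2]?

E[(G-1)^2] = Σ (g-1)^2·P(G=g)
 = 1·0.22 + 0·0.19 + 1·0.23 + 4·0.17 + 9·0.19
 = 0.22 + 0 + 0.23 + 0.68 + 1.71
 = 2.84

2.84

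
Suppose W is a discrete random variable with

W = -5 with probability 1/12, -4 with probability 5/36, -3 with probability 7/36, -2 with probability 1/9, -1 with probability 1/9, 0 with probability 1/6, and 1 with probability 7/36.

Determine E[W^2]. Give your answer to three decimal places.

E[W^2] = Σ w^2·P(W=w)
 = 25·1/12 + 16·5/36 + 9·7/36 + 4·1/9 + 1·1/9 + 0·1/6 + 1·7/36
 = 25/12 + 20/9 + 7/4 + 4/9 + 1/9 + 0 + 7/36
 = 245/36

6.806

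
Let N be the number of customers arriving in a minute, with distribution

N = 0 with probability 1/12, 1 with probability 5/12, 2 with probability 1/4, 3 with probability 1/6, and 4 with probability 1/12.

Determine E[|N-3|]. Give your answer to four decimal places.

E[|N-3|] = Σ |n-3|·P(N=n)
 = 3·1/12 + 2·5/12 + 1·1/4 + 0·1/6 + 1·1/12
 = 1/4 + 5/6 + 1/4 + 0 + 1/12
 = 17/12

1.4167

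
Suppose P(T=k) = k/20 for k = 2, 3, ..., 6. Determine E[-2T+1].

E[-2T+1] = Σ (-2t+1)·P(T=t)
 = (-3)·1/10 + (-5)·3/20 + (-7)·1/5 + (-9)·1/4 + (-11)·3/10
 = (-3/10) + (-3/4) + (-7/5) + (-9/4) + (-33/10)
 = -8

-8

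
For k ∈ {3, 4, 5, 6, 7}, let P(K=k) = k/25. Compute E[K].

5.4

E[K] = Σ k·P(K=k)
 = 3·3/25 + 4·4/25 + 5·1/5 + 6·6/25 + 7·7/25
 = 9/25 + 16/25 + 1 + 36/25 + 49/25
 = 27/5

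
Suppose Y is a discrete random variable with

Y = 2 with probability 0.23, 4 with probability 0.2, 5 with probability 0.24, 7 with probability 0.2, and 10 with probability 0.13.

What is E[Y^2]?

32.92

E[Y^2] = Σ y^2·P(Y=y)
 = 4·0.23 + 16·0.2 + 25·0.24 + 49·0.2 + 100·0.13
 = 0.92 + 3.2 + 6 + 9.8 + 13
 = 32.92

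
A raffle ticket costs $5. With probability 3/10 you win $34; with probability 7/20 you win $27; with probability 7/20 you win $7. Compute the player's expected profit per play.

E[payout] = 34·3/10 + 27·7/20 + 7·7/20
 = 51/5 + 189/20 + 49/20
 = 221/10
Net = 221/10 - 5 = 171/10

17.1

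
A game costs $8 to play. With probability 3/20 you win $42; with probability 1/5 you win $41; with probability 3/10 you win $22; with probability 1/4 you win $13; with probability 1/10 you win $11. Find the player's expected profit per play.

17.45

E[payout] = 42·3/20 + 41·1/5 + 22·3/10 + 13·1/4 + 11·1/10
 = 63/10 + 41/5 + 33/5 + 13/4 + 11/10
 = 509/20
Net = 509/20 - 8 = 349/20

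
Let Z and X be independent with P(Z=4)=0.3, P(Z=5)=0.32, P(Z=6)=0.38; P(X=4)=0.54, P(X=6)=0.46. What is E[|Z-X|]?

1.0064

E[|Z-X|] = Σ_z Σ_x |z-x| · P(Z=z)P(X=x)
 = 0·0.162 + 2·0.138 + 1·0.1728 + 1·0.1472 + 2·0.2052 + 0·0.1748
 = 0 + 0.276 + 0.1728 + 0.1472 + 0.4104 + 0
 = 1.0064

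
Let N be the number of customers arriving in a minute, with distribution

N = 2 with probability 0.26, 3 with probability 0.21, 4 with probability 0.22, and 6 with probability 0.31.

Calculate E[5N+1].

20.45

E[5N+1] = Σ (5n+1)·P(N=n)
 = 11·0.26 + 16·0.21 + 21·0.22 + 31·0.31
 = 2.86 + 3.36 + 4.62 + 9.61
 = 20.45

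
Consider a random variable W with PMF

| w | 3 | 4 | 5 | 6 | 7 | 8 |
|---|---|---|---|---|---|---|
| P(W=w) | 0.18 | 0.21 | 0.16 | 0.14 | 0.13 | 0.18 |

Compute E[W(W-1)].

E[W(W-1)] = Σ w(w-1)·P(W=w)
 = 6·0.18 + 12·0.21 + 20·0.16 + 30·0.14 + 42·0.13 + 56·0.18
 = 1.08 + 2.52 + 3.2 + 4.2 + 5.46 + 10.08
 = 26.54

26.54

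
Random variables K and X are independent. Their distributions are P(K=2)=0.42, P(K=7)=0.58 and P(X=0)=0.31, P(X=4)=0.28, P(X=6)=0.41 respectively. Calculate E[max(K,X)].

5.824

E[max(K,X)] = Σ_k Σ_x max(k,x) · P(K=k)P(X=x)
 = 2·0.1302 + 4·0.1176 + 6·0.1722 + 7·0.1798 + 7·0.1624 + 7·0.2378
 = 0.2604 + 0.4704 + 1.0332 + 1.2586 + 1.1368 + 1.6646
 = 5.824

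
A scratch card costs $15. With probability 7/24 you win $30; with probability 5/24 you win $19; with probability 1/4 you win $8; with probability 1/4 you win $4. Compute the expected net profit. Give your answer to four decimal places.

E[payout] = 30·7/24 + 19·5/24 + 8·1/4 + 4·1/4
 = 35/4 + 95/24 + 2 + 1
 = 377/24
Net = 377/24 - 15 = 17/24

0.7083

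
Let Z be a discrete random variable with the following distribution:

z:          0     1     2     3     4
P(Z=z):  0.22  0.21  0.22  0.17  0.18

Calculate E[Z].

E[Z] = Σ z·P(Z=z)
 = 0·0.22 + 1·0.21 + 2·0.22 + 3·0.17 + 4·0.18
 = 0 + 0.21 + 0.44 + 0.51 + 0.72
 = 1.88

1.88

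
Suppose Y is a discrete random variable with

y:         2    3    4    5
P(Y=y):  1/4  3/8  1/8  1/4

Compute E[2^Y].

E[2^Y] = Σ 2^y·P(Y=y)
 = 4·1/4 + 8·3/8 + 16·1/8 + 32·1/4
 = 1 + 3 + 2 + 8
 = 14

14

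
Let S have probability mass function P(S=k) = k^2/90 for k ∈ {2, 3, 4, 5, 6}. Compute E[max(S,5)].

E[max(S,5)] = Σ max(s,5)·P(S=s)
 = 5·2/45 + 5·1/10 + 5·8/45 + 5·5/18 + 6·2/5
 = 2/9 + 1/2 + 8/9 + 25/18 + 12/5
 = 27/5

5.4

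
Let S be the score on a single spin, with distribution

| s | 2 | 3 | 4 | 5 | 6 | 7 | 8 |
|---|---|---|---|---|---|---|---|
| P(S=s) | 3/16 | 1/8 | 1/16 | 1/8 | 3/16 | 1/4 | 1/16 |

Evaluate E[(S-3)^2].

E[(S-3)^2] = Σ (s-3)^2·P(S=s)
 = 1·3/16 + 0·1/8 + 1·1/16 + 4·1/8 + 9·3/16 + 16·1/4 + 25·1/16
 = 3/16 + 0 + 1/16 + 1/2 + 27/16 + 4 + 25/16
 = 8

8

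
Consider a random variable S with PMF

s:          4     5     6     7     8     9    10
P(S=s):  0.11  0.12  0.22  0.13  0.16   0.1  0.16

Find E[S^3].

428.97

E[S^3] = Σ s^3·P(S=s)
 = 64·0.11 + 125·0.12 + 216·0.22 + 343·0.13 + 512·0.16 + 729·0.1 + 1000·0.16
 = 7.04 + 15 + 47.52 + 44.59 + 81.92 + 72.9 + 160
 = 428.97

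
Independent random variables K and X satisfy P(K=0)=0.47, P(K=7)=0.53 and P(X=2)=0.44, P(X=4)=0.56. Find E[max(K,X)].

5.1764

E[max(K,X)] = Σ_k Σ_x max(k,x) · P(K=k)P(X=x)
 = 2·0.2068 + 4·0.2632 + 7·0.2332 + 7·0.2968
 = 0.4136 + 1.0528 + 1.6324 + 2.0776
 = 5.1764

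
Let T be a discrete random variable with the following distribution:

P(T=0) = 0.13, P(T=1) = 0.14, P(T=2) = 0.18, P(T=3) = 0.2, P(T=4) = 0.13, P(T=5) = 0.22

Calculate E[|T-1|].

1.98

E[|T-1|] = Σ |t-1|·P(T=t)
 = 1·0.13 + 0·0.14 + 1·0.18 + 2·0.2 + 3·0.13 + 4·0.22
 = 0.13 + 0 + 0.18 + 0.4 + 0.39 + 0.88
 = 1.98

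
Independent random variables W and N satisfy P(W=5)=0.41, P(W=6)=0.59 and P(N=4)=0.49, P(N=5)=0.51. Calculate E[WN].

E[WN] = Σ_w Σ_n wn · P(W=w)P(N=n)
 = 20·0.2009 + 25·0.2091 + 24·0.2891 + 30·0.3009
 = 4.018 + 5.2275 + 6.9384 + 9.027
 = 25.2109

25.2109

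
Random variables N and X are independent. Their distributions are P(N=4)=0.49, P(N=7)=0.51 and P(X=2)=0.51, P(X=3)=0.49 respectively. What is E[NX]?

E[NX] = Σ_n Σ_x nx · P(N=n)P(X=x)
 = 8·0.2499 + 12·0.2401 + 14·0.2601 + 21·0.2499
 = 1.9992 + 2.8812 + 3.6414 + 5.2479
 = 13.7697

13.7697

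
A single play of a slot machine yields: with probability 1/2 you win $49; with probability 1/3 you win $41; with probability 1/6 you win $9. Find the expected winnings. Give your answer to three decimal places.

39.667

E[payout] = 49·1/2 + 41·1/3 + 9·1/6
 = 49/2 + 41/3 + 3/2
 = 119/3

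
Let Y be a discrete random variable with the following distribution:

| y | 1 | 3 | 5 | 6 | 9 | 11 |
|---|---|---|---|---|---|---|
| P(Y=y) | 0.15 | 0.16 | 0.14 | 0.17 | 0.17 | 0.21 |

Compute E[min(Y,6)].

E[min(Y,6)] = Σ min(y,6)·P(Y=y)
 = 1·0.15 + 3·0.16 + 5·0.14 + 6·0.17 + 6·0.17 + 6·0.21
 = 0.15 + 0.48 + 0.7 + 1.02 + 1.02 + 1.26
 = 4.63

4.63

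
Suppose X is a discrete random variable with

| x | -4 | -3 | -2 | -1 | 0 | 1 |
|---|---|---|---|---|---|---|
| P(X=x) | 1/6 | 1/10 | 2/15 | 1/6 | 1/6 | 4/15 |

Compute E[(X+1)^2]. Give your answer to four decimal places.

3.2667

E[(X+1)^2] = Σ (x+1)^2·P(X=x)
 = 9·1/6 + 4·1/10 + 1·2/15 + 0·1/6 + 1·1/6 + 4·4/15
 = 3/2 + 2/5 + 2/15 + 0 + 1/6 + 16/15
 = 49/15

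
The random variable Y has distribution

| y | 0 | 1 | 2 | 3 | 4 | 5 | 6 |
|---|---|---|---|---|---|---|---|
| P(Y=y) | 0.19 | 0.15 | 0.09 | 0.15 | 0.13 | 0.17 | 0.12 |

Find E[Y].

2.87

E[Y] = Σ y·P(Y=y)
 = 0·0.19 + 1·0.15 + 2·0.09 + 3·0.15 + 4·0.13 + 5·0.17 + 6·0.12
 = 0 + 0.15 + 0.18 + 0.45 + 0.52 + 0.85 + 0.72
 = 2.87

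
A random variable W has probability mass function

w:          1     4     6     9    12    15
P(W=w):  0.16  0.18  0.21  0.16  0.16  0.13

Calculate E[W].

E[W] = Σ w·P(W=w)
 = 1·0.16 + 4·0.18 + 6·0.21 + 9·0.16 + 12·0.16 + 15·0.13
 = 0.16 + 0.72 + 1.26 + 1.44 + 1.92 + 1.95
 = 7.45

7.45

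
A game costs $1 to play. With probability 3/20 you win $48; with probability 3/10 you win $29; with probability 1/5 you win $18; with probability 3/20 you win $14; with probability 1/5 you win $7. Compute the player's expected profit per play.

E[payout] = 48·3/20 + 29·3/10 + 18·1/5 + 14·3/20 + 7·1/5
 = 36/5 + 87/10 + 18/5 + 21/10 + 7/5
 = 23
Net = 23 - 1 = 22

22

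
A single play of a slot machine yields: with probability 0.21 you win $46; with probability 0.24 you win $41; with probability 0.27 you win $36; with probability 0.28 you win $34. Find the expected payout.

38.74

E[payout] = 46·0.21 + 41·0.24 + 36·0.27 + 34·0.28
 = 9.66 + 9.84 + 9.72 + 9.52
 = 38.74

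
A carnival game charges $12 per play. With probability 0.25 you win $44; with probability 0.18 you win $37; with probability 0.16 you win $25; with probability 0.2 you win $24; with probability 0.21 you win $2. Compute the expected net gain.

14.88

E[payout] = 44·0.25 + 37·0.18 + 25·0.16 + 24·0.2 + 2·0.21
 = 11 + 6.66 + 4 + 4.8 + 0.42
 = 26.88
Net = 26.88 - 12 = 14.88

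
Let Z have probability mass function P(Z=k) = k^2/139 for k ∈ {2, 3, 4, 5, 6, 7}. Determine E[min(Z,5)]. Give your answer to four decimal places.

E[min(Z,5)] = Σ min(z,5)·P(Z=z)
 = 2·4/139 + 3·9/139 + 4·16/139 + 5·25/139 + 5·36/139 + 5·49/139
 = 8/139 + 27/139 + 64/139 + 125/139 + 180/139 + 245/139
 = 649/139

4.6691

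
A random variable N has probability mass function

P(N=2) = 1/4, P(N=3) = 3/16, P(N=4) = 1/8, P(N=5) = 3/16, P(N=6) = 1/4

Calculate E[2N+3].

E[2N+3] = Σ (2n+3)·P(N=n)
 = 7·1/4 + 9·3/16 + 11·1/8 + 13·3/16 + 15·1/4
 = 7/4 + 27/16 + 11/8 + 39/16 + 15/4
 = 11

11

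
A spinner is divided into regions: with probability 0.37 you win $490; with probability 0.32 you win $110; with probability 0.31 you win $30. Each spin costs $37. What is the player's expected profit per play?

E[payout] = 490·0.37 + 110·0.32 + 30·0.31
 = 181.3 + 35.2 + 9.3
 = 225.8
Net = 225.8 - 37 = 188.8

188.8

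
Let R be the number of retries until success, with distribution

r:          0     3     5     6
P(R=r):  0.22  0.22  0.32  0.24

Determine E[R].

3.7

E[R] = Σ r·P(R=r)
 = 0·0.22 + 3·0.22 + 5·0.32 + 6·0.24
 = 0 + 0.66 + 1.6 + 1.44
 = 3.7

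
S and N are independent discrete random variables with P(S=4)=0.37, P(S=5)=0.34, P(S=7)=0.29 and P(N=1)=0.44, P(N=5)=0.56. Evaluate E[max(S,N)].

5.4172

E[max(S,N)] = Σ_s Σ_n max(s,n) · P(S=s)P(N=n)
 = 4·0.1628 + 5·0.2072 + 5·0.1496 + 5·0.1904 + 7·0.1276 + 7·0.1624
 = 0.6512 + 1.036 + 0.748 + 0.952 + 0.8932 + 1.1368
 = 5.4172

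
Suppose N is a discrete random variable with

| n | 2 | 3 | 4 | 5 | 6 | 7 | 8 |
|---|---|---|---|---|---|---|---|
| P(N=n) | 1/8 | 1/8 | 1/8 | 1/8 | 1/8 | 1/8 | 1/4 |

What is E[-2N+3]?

E[-2N+3] = Σ (-2n+3)·P(N=n)
 = (-1)·1/8 + (-3)·1/8 + (-5)·1/8 + (-7)·1/8 + (-9)·1/8 + (-11)·1/8 + (-13)·1/4
 = (-1/8) + (-3/8) + (-5/8) + (-7/8) + (-9/8) + (-11/8) + (-13/4)
 = -31/4

-7.75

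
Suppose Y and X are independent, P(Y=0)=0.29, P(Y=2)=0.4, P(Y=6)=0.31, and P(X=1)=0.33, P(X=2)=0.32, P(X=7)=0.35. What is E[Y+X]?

6.08

E[Y+X] = Σ_y Σ_x (y+x) · P(Y=y)P(X=x)
 = 1·0.0957 + 2·0.0928 + 7·0.1015 + 3·0.132 + 4·0.128 + 9·0.14 + 7·0.1023 + 8·0.0992 + 13·0.1085
 = 0.0957 + 0.1856 + 0.7105 + 0.396 + 0.512 + 1.26 + 0.7161 + 0.7936 + 1.4105
 = 6.08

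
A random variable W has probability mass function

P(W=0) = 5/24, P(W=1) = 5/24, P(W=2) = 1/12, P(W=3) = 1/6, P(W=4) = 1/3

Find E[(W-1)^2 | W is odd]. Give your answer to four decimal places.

1.7778

P(W is odd) = 5/24 + 1/6 = 3/8.
E[(W-1)^2 | W is odd] = [0·5/24 + 4·1/6] / (3/8)
 = 2/3 / (3/8)
 = 16/9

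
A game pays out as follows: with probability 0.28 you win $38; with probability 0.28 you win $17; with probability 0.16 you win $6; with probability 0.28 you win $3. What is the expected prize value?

E[payout] = 38·0.28 + 17·0.28 + 6·0.16 + 3·0.28
 = 10.64 + 4.76 + 0.96 + 0.84
 = 17.2

17.2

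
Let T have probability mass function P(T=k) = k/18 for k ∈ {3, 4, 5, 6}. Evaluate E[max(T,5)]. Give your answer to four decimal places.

5.3333

E[max(T,5)] = Σ max(t,5)·P(T=t)
 = 5·1/6 + 5·2/9 + 5·5/18 + 6·1/3
 = 5/6 + 10/9 + 25/18 + 2
 = 16/3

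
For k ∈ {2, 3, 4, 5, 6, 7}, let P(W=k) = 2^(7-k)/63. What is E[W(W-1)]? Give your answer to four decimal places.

6.9524

E[W(W-1)] = Σ w(w-1)·P(W=w)
 = 2·32/63 + 6·16/63 + 12·8/63 + 20·4/63 + 30·2/63 + 42·1/63
 = 64/63 + 32/21 + 32/21 + 80/63 + 20/21 + 2/3
 = 146/21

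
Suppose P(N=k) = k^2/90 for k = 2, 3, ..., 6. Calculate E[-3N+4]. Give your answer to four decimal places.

E[-3N+4] = Σ (-3n+4)·P(N=n)
 = (-2)·2/45 + (-5)·1/10 + (-8)·8/45 + (-11)·5/18 + (-14)·2/5
 = (-4/45) + (-1/2) + (-64/45) + (-55/18) + (-28/5)
 = -32/3

-10.6667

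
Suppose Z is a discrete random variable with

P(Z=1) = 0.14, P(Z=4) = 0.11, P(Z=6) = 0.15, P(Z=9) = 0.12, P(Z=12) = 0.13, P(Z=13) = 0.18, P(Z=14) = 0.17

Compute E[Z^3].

1213.64

E[Z^3] = Σ z^3·P(Z=z)
 = 1·0.14 + 64·0.11 + 216·0.15 + 729·0.12 + 1728·0.13 + 2197·0.18 + 2744·0.17
 = 0.14 + 7.04 + 32.4 + 87.48 + 224.64 + 395.46 + 466.48
 = 1213.64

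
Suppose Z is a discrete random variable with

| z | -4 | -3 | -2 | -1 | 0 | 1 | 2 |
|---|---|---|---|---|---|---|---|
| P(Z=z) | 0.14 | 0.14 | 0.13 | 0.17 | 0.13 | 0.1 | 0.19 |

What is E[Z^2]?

5.05

E[Z^2] = Σ z^2·P(Z=z)
 = 16·0.14 + 9·0.14 + 4·0.13 + 1·0.17 + 0·0.13 + 1·0.1 + 4·0.19
 = 2.24 + 1.26 + 0.52 + 0.17 + 0 + 0.1 + 0.76
 = 5.05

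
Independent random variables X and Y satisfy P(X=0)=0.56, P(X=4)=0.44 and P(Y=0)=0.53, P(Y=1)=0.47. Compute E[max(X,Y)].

E[max(X,Y)] = Σ_x Σ_y max(x,y) · P(X=x)P(Y=y)
 = 0·0.2968 + 1·0.2632 + 4·0.2332 + 4·0.2068
 = 0 + 0.2632 + 0.9328 + 0.8272
 = 2.0232

2.0232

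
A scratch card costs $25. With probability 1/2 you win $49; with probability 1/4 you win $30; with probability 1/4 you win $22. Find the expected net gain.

E[payout] = 49·1/2 + 30·1/4 + 22·1/4
 = 49/2 + 15/2 + 11/2
 = 75/2
Net = 75/2 - 25 = 25/2

12.5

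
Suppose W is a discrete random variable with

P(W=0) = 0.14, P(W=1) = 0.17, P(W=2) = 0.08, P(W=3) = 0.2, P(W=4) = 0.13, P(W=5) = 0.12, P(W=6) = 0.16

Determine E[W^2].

13.13

E[W^2] = Σ w^2·P(W=w)
 = 0·0.14 + 1·0.17 + 4·0.08 + 9·0.2 + 16·0.13 + 25·0.12 + 36·0.16
 = 0 + 0.17 + 0.32 + 1.8 + 2.08 + 3 + 5.76
 = 13.13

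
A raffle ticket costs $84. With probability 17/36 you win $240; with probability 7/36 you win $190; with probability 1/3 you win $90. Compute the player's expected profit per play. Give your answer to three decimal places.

96.278

E[payout] = 240·17/36 + 190·7/36 + 90·1/3
 = 340/3 + 665/18 + 30
 = 3245/18
Net = 3245/18 - 84 = 1733/18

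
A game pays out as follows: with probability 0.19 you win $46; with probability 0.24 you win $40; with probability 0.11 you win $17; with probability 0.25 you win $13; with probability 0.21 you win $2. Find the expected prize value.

E[payout] = 46·0.19 + 40·0.24 + 17·0.11 + 13·0.25 + 2·0.21
 = 8.74 + 9.6 + 1.87 + 3.25 + 0.42
 = 23.88

23.88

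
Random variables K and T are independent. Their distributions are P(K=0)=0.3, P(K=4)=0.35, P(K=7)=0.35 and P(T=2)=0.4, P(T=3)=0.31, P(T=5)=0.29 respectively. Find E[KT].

E[KT] = Σ_k Σ_t kt · P(K=k)P(T=t)
 = 0·0.12 + 0·0.093 + 0·0.087 + 8·0.14 + 12·0.1085 + 20·0.1015 + 14·0.14 + 21·0.1085 + 35·0.1015
 = 0 + 0 + 0 + 1.12 + 1.302 + 2.03 + 1.96 + 2.2785 + 3.5525
 = 12.243

12.243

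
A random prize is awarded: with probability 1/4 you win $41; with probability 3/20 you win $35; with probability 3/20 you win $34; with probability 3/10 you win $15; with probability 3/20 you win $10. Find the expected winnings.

26.6

E[payout] = 41·1/4 + 35·3/20 + 34·3/20 + 15·3/10 + 10·3/20
 = 41/4 + 21/4 + 51/10 + 9/2 + 3/2
 = 133/5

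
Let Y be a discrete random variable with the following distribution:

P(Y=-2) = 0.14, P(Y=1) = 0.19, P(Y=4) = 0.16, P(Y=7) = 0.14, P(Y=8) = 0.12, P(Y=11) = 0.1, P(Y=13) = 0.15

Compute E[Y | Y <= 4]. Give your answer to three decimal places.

P(Y <= 4) = 0.14 + 0.19 + 0.16 = 0.49.
E[Y | Y <= 4] = [(-2)·0.14 + 1·0.19 + 4·0.16] / 0.49
 = 0.55 / 0.49
 = 55/49

1.122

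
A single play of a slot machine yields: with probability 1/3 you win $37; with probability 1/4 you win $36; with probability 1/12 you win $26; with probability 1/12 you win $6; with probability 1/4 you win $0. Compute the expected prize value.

24

E[payout] = 37·1/3 + 36·1/4 + 26·1/12 + 6·1/12 + 0·1/4
 = 37/3 + 9 + 13/6 + 1/2 + 0
 = 24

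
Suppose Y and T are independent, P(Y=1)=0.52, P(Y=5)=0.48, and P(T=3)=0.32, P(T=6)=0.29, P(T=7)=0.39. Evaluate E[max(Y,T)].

E[max(Y,T)] = Σ_y Σ_t max(y,t) · P(Y=y)P(T=t)
 = 3·0.1664 + 6·0.1508 + 7·0.2028 + 5·0.1536 + 6·0.1392 + 7·0.1872
 = 0.4992 + 0.9048 + 1.4196 + 0.768 + 0.8352 + 1.3104
 = 5.7372

5.7372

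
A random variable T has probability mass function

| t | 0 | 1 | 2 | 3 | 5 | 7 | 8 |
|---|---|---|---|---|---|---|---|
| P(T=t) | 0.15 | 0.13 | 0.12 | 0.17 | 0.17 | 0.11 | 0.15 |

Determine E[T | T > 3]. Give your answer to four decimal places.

6.5581

P(T > 3) = 0.17 + 0.11 + 0.15 = 0.43.
E[T | T > 3] = [5·0.17 + 7·0.11 + 8·0.15] / 0.43
 = 2.82 / 0.43
 = 282/43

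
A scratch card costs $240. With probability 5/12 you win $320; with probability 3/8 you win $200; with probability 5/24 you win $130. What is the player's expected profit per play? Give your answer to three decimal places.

-4.583

E[payout] = 320·5/12 + 200·3/8 + 130·5/24
 = 400/3 + 75 + 325/12
 = 2825/12
Net = 2825/12 - 240 = -55/12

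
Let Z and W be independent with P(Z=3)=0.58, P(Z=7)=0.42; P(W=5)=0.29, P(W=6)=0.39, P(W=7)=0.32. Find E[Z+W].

10.71

E[Z+W] = Σ_z Σ_w (z+w) · P(Z=z)P(W=w)
 = 8·0.1682 + 9·0.2262 + 10·0.1856 + 12·0.1218 + 13·0.1638 + 14·0.1344
 = 1.3456 + 2.0358 + 1.856 + 1.4616 + 2.1294 + 1.8816
 = 10.71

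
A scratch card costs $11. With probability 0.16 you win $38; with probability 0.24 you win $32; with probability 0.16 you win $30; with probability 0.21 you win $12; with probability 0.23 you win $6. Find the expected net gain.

E[payout] = 38·0.16 + 32·0.24 + 30·0.16 + 12·0.21 + 6·0.23
 = 6.08 + 7.68 + 4.8 + 2.52 + 1.38
 = 22.46
Net = 22.46 - 11 = 11.46

11.46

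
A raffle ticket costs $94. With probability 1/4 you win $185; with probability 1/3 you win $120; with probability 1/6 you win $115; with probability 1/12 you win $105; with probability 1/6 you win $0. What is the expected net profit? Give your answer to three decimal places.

E[payout] = 185·1/4 + 120·1/3 + 115·1/6 + 105·1/12 + 0·1/6
 = 185/4 + 40 + 115/6 + 35/4 + 0
 = 685/6
Net = 685/6 - 94 = 121/6

20.167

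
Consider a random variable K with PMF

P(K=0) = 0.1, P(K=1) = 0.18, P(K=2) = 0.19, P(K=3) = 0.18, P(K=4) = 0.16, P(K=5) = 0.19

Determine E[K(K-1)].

E[K(K-1)] = Σ k(k-1)·P(K=k)
 = 0·0.1 + 0·0.18 + 2·0.19 + 6·0.18 + 12·0.16 + 20·0.19
 = 0 + 0 + 0.38 + 1.08 + 1.92 + 3.8
 = 7.18

7.18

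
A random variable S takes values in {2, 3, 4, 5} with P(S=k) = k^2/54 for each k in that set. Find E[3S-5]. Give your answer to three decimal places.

E[3S-5] = Σ (3s-5)·P(S=s)
 = 1·2/27 + 4·1/6 + 7·8/27 + 10·25/54
 = 2/27 + 2/3 + 56/27 + 125/27
 = 67/9

7.444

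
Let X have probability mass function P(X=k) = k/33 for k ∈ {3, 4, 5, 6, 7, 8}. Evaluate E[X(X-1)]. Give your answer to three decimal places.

32.970

E[X(X-1)] = Σ x(x-1)·P(X=x)
 = 6·1/11 + 12·4/33 + 20·5/33 + 30·2/11 + 42·7/33 + 56·8/33
 = 6/11 + 16/11 + 100/33 + 60/11 + 98/11 + 448/33
 = 1088/33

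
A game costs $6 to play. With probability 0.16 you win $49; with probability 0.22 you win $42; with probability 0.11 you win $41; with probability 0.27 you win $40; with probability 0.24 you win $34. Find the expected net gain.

E[payout] = 49·0.16 + 42·0.22 + 41·0.11 + 40·0.27 + 34·0.24
 = 7.84 + 9.24 + 4.51 + 10.8 + 8.16
 = 40.55
Net = 40.55 - 6 = 34.55

34.55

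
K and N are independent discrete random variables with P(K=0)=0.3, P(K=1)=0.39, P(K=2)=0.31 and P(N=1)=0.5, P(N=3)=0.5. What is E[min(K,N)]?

0.855

E[min(K,N)] = Σ_k Σ_n min(k,n) · P(K=k)P(N=n)
 = 0·0.15 + 0·0.15 + 1·0.195 + 1·0.195 + 1·0.155 + 2·0.155
 = 0 + 0 + 0.195 + 0.195 + 0.155 + 0.31
 = 0.855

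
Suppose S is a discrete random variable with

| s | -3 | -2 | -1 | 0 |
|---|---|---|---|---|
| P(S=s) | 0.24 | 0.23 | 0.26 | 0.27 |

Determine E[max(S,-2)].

E[max(S,-2)] = Σ max(s,-2)·P(S=s)
 = (-2)·0.24 + (-2)·0.23 + (-1)·0.26 + 0·0.27
 = (-0.48) + (-0.46) + (-0.26) + 0
 = -1.2

-1.2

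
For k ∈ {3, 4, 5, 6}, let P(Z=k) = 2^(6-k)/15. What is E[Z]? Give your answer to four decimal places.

3.7333

E[Z] = Σ z·P(Z=z)
 = 3·8/15 + 4·4/15 + 5·2/15 + 6·1/15
 = 8/5 + 16/15 + 2/3 + 2/5
 = 56/15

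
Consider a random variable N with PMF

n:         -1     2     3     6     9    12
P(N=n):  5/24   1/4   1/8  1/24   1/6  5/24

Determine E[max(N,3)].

6

E[max(N,3)] = Σ max(n,3)·P(N=n)
 = 3·5/24 + 3·1/4 + 3·1/8 + 6·1/24 + 9·1/6 + 12·5/24
 = 5/8 + 3/4 + 3/8 + 1/4 + 3/2 + 5/2
 = 6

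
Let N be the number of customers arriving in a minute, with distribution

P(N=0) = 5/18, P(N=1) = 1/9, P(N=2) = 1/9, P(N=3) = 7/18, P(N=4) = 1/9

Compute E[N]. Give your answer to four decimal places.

E[N] = Σ n·P(N=n)
 = 0·5/18 + 1·1/9 + 2·1/9 + 3·7/18 + 4·1/9
 = 0 + 1/9 + 2/9 + 7/6 + 4/9
 = 35/18

1.9444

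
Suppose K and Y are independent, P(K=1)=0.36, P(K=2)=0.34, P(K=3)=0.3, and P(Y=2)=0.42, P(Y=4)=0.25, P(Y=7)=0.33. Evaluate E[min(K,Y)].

E[min(K,Y)] = Σ_k Σ_y min(k,y) · P(K=k)P(Y=y)
 = 1·0.1512 + 1·0.09 + 1·0.1188 + 2·0.1428 + 2·0.085 + 2·0.1122 + 2·0.126 + 3·0.075 + 3·0.099
 = 0.1512 + 0.09 + 0.1188 + 0.2856 + 0.17 + 0.2244 + 0.252 + 0.225 + 0.297
 = 1.814

1.814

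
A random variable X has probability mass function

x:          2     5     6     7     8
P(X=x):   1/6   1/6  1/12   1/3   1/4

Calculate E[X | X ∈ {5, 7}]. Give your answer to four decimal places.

6.3333

P(X ∈ {5, 7}) = 1/6 + 1/3 = 1/2.
E[X | X ∈ {5, 7}] = [5·1/6 + 7·1/3] / (1/2)
 = 19/6 / (1/2)
 = 19/3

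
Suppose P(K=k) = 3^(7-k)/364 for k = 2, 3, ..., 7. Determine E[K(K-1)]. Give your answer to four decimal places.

4.4176

E[K(K-1)] = Σ k(k-1)·P(K=k)
 = 2·243/364 + 6·81/364 + 12·27/364 + 20·9/364 + 30·3/364 + 42·1/364
 = 243/182 + 243/182 + 81/91 + 45/91 + 45/182 + 3/26
 = 402/91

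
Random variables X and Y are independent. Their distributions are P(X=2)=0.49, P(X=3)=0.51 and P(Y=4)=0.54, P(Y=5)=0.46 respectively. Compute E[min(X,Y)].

E[min(X,Y)] = Σ_x Σ_y min(x,y) · P(X=x)P(Y=y)
 = 2·0.2646 + 2·0.2254 + 3·0.2754 + 3·0.2346
 = 0.5292 + 0.4508 + 0.8262 + 0.7038
 = 2.51

2.51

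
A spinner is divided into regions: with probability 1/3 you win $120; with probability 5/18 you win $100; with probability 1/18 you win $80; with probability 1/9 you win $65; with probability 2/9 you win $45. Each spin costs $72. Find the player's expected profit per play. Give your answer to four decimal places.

17.4444

E[payout] = 120·1/3 + 100·5/18 + 80·1/18 + 65·1/9 + 45·2/9
 = 40 + 250/9 + 40/9 + 65/9 + 10
 = 805/9
Net = 805/9 - 72 = 157/9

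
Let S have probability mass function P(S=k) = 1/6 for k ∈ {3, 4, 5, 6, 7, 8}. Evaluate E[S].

5.5

E[S] = Σ s·P(S=s)
 = 3·1/6 + 4·1/6 + 5·1/6 + 6·1/6 + 7·1/6 + 8·1/6
 = 1/2 + 2/3 + 5/6 + 1 + 7/6 + 4/3
 = 11/2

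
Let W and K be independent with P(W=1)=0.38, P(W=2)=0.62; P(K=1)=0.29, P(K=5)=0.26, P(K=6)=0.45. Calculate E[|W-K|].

E[|W-K|] = Σ_w Σ_k |w-k| · P(W=w)P(K=k)
 = 0·0.1102 + 4·0.0988 + 5·0.171 + 1·0.1798 + 3·0.1612 + 4·0.279
 = 0 + 0.3952 + 0.855 + 0.1798 + 0.4836 + 1.116
 = 3.0296

3.0296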